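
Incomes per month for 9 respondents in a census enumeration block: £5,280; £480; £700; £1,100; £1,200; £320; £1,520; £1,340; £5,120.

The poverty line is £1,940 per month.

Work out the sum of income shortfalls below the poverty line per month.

£6,920

Below the line: £320, £480, £700, £1,100, £1,200, £1,340, £1,520 (q = 7 of N = 9).
Individual gaps: 1940−320 = 1620; 1940−480 = 1460; 1940−700 = 1240; 1940−1100 = 840; 1940−1200 = 740; 1940−1340 = 600; 1940−1520 = 420.
Aggregate gap = £6,920.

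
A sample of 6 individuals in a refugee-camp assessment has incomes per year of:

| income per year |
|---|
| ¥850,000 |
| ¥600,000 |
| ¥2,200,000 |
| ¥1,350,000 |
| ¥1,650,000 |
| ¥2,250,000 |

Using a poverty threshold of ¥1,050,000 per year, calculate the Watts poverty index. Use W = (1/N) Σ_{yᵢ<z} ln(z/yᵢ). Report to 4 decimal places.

Poor units: ¥600,000, ¥850,000 (q = 2 of N = 6).
ln(z/y) terms: ln(1050000/600000) = 0.5596; ln(1050000/850000) = 0.2113.
W = 0.770925 / 6 = 0.1285.

0.1285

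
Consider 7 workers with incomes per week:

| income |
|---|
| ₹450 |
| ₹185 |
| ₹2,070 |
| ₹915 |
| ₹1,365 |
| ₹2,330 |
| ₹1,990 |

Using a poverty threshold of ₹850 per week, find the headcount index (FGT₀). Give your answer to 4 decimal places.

2 of the 7 workers have income below ₹850.
H = 2/7 = 0.2857.

0.2857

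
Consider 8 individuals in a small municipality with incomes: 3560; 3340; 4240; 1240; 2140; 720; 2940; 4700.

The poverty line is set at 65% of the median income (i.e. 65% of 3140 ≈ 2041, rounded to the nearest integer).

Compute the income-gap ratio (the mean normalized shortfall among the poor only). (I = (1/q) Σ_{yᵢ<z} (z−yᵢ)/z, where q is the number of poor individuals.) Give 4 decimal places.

0.5198

Below z: 720, 1240 (q = 2 of N = 8).
Relative gaps: 0.6472, 0.3925; sum = 1.039686.
The income-gap ratio divides by q (the poor only): 1.039686 / 2 = 0.5198.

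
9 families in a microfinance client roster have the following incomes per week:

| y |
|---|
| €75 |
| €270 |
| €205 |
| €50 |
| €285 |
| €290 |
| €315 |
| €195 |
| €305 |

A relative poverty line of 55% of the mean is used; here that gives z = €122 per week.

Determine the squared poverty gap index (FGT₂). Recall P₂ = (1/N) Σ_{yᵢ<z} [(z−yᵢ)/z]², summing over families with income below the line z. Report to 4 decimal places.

Below the line: €50, €75 (q = 2 of N = 9).
Shortfall ratios: (122−50)/122 = 0.5902; (122−75)/122 = 0.3852.
Squared: 0.3483; 0.1484.
Sum = 0.496708; P₂ = 0.496708 / 9 = 0.0552.

0.0552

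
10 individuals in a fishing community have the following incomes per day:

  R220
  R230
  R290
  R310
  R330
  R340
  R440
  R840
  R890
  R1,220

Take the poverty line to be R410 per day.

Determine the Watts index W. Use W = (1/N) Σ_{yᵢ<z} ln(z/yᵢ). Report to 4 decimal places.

0.2231

Poor units: R220, R230, R290, R310, R330, R340 (q = 6 of N = 10).
Log shortfalls: ln(410/220) = 0.6225; ln(410/230) = 0.5781; ln(410/290) = 0.3463; ln(410/310) = 0.2796; ln(410/330) = 0.2171; ln(410/340) = 0.1872.
W = 2.230745 / 10 = 0.2231.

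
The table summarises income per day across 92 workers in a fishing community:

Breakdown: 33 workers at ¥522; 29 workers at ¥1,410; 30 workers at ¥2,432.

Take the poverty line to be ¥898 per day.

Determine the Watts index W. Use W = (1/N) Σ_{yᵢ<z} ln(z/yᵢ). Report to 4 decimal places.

Poor units: 33×¥522 (q = 33 of N = 92).
ln(z/y) terms: ln(898/522) = 0.5425 (×33).
W = 17.902582 / 92 = 0.1946.

0.1946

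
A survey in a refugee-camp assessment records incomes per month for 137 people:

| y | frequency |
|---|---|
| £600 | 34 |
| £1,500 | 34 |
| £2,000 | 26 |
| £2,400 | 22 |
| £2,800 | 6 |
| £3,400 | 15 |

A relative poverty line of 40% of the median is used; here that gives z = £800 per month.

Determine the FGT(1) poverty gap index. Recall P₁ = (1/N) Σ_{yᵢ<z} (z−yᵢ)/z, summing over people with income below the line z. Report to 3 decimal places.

Poor units: 34×£600 (q = 34 of N = 137).
Normalized shortfalls: (800−600)/800 = 0.2500 (×34).
Σ = 8.500000. Dividing by the full population N = 137 gives P₁ = 0.062.

0.062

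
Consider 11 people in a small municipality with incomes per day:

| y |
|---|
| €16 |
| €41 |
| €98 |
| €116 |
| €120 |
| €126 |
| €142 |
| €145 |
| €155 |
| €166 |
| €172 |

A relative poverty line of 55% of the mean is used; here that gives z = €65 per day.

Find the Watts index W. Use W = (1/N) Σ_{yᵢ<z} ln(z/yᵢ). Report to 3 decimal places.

0.169

Incomes under z: €16, €41 (q = 2 of N = 11).
Log gaps: ln(65/16) = 1.4018; ln(65/41) = 0.4608.
W = 1.862614 / 11 = 0.169.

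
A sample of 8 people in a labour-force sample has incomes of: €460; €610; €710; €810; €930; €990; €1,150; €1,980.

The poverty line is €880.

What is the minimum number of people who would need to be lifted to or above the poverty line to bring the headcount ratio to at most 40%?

Currently q = 4 of N = 8 are below the line (H = 0.500).
A headcount ratio of at most 40% allows at most ⌊0.40 × 8⌋ = 3 poor people.
So at least 4 − 3 = 1 must be lifted.

1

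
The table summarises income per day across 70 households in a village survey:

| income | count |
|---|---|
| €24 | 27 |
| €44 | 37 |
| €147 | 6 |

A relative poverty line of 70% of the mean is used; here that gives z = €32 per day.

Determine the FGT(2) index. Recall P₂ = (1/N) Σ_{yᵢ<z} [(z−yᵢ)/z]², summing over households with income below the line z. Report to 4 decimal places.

0.0241

Incomes under z: 27×€24 (q = 27 of N = 70).
Shortfall ratios: (32−24)/32 = 0.2500 (×27).
Squared: 0.0625 (×27).
Sum = 1.687500; P₂ = 1.687500 / 70 = 0.0241.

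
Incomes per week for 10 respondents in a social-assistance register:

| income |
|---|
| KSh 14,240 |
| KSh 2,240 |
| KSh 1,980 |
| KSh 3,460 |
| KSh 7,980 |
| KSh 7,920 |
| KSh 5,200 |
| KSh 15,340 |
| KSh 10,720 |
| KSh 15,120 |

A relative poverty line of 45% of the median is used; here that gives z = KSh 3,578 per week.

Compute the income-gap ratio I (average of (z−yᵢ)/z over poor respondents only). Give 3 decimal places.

0.285

Below the line: KSh 1,980, KSh 2,240, KSh 3,460 (q = 3 of N = 10).
Relative gaps: 0.4466, 0.3740, 0.0330; sum = 0.853549.
I averages over the q = 3 poor units only: 0.853549 / 3 = 0.285.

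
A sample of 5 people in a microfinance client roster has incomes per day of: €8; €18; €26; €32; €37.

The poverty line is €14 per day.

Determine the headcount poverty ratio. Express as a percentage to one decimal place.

20.0%

1 of the 5 people have income below €14.
H = 1/5 = 20.0%.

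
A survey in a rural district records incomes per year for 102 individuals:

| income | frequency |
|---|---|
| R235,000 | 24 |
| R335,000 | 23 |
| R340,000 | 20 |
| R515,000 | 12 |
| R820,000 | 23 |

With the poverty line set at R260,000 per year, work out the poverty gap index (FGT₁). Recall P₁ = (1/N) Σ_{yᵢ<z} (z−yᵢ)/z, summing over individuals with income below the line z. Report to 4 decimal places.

0.0226

Below z: 24×R235,000 (q = 24 of N = 102).
Gap ratios (z−y)/z: (260000−235000)/260000 = 0.0962 (×24).
Σ = 2.307692. Dividing by the full population N = 102 gives P₁ = 0.0226.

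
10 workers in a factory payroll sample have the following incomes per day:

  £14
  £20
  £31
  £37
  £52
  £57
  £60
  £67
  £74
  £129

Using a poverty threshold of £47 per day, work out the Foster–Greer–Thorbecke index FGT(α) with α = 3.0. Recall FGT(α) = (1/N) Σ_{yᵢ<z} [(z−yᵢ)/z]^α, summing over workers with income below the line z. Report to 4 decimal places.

Below z: £14, £20, £31, £37 (q = 4 of N = 10).
Gap ratios (z−y)/z: (47−14)/47 = 0.7021; (47−20)/47 = 0.5745; (47−31)/47 = 0.3404; (47−37)/47 = 0.2128.
Raised to α = 3.0: 0.34614; 0.18958; 0.03945; 0.00963.
Sum = 0.584803; FGT(3.0) = 0.584803 / 10 = 0.0585.

0.0585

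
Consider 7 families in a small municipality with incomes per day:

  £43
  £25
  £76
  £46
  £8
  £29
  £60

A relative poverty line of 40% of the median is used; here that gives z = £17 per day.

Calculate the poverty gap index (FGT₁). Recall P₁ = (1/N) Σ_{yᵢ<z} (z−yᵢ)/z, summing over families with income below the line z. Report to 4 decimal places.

0.0756

Below the line: £8 (q = 1 of N = 7).
Shortfall ratios: (17−8)/17 = 0.5294.
Σ = 0.529412. Dividing by the full population N = 7 gives P₁ = 0.0756.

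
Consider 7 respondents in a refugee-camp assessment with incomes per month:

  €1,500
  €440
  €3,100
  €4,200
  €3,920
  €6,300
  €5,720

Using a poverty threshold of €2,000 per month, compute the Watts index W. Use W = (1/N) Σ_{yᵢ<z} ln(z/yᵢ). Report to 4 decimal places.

0.2574

Incomes under z: €440, €1,500 (q = 2 of N = 7).
Log gaps: ln(2000/440) = 1.5141; ln(2000/1500) = 0.2877.
W = 1.801810 / 7 = 0.2574.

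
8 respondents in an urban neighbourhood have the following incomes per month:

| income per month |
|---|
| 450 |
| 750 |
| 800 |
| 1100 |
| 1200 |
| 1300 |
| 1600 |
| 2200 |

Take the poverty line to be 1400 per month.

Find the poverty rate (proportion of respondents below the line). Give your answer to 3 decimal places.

6 of the 8 respondents have income below 1400.
H = 6/8 = 0.750.

0.750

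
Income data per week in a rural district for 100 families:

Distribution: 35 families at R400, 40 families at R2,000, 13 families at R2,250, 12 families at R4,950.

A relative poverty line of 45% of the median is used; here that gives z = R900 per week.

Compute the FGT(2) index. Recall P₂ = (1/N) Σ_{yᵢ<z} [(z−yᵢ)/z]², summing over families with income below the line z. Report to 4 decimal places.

0.1080

Below z: 35×R400 (q = 35 of N = 100).
Relative gaps: (900−400)/900 = 0.5556 (×35).
Squared: 0.3086 (×35).
Sum = 10.802469; P₂ = 10.802469 / 100 = 0.1080.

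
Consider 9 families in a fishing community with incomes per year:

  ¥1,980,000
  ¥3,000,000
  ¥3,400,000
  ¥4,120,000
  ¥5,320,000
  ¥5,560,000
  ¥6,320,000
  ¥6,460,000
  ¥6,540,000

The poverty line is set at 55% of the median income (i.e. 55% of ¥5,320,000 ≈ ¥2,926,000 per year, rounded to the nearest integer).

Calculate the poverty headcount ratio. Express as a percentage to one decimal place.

1 of the 9 families have income below ¥2,926,000.
H = 1/9 = 11.1%.

11.1%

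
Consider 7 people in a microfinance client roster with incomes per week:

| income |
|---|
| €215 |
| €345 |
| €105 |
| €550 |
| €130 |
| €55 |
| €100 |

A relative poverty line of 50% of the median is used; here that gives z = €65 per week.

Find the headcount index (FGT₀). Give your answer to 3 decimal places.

1 of the 7 people have income below €65.
H = 1/7 = 0.143.

0.143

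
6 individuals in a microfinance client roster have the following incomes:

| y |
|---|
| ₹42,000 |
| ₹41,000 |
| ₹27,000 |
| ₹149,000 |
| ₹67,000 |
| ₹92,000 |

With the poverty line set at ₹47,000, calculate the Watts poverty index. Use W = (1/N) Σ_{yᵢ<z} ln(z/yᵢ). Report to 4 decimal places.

Below the line: ₹27,000, ₹41,000, ₹42,000 (q = 3 of N = 6).
Log shortfalls: ln(47000/27000) = 0.5543; ln(47000/41000) = 0.1366; ln(47000/42000) = 0.1125.
W = 0.803364 / 6 = 0.1339.

0.1339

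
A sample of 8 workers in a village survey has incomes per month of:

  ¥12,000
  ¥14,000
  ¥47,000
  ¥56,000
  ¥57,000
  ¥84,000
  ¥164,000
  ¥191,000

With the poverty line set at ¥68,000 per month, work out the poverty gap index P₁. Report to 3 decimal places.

0.283

Below z: ¥12,000, ¥14,000, ¥47,000, ¥56,000, ¥57,000 (q = 5 of N = 8).
Shortfall ratios: (68000−12000)/68000 = 0.8235; (68000−14000)/68000 = 0.7941; (68000−47000)/68000 = 0.3088; (68000−56000)/68000 = 0.1765; (68000−57000)/68000 = 0.1618.
Σ = 2.264706. Dividing by the full population N = 8 gives P₁ = 0.283.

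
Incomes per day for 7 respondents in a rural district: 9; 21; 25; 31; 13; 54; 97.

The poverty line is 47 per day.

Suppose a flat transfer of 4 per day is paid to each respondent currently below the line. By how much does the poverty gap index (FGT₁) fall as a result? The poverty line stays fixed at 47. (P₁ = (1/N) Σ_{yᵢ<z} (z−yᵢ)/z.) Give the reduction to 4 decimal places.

0.0608

Before: below the line — 9, 13, 21, 25, 31; poverty gap index (FGT₁) = 0.413374.
After the 4 transfer: below the line — 13, 17, 25, 29, 35; poverty gap index (FGT₁) = 0.352584.
Reduction = 0.413374 − 0.352584 = 0.0608.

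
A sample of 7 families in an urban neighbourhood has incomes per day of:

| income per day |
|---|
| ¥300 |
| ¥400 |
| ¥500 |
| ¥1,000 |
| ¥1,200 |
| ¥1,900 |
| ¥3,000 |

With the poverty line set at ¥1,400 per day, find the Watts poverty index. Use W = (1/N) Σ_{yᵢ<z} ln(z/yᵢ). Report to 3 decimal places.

0.616

Incomes under z: ¥300, ¥400, ¥500, ¥1,000, ¥1,200 (q = 5 of N = 7).
ln(z/y) terms: ln(1400/300) = 1.5404; ln(1400/400) = 1.2528; ln(1400/500) = 1.0296; ln(1400/1000) = 0.3365; ln(1400/1200) = 0.1542.
W = 4.313450 / 7 = 0.616.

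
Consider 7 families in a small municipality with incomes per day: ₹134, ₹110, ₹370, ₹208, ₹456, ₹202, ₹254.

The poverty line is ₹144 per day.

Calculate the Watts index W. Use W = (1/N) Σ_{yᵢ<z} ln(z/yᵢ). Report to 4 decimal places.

0.0488

Below the line: ₹110, ₹134 (q = 2 of N = 7).
ln(z/y) terms: ln(144/110) = 0.2693; ln(144/134) = 0.0720.
W = 0.341306 / 7 = 0.0488.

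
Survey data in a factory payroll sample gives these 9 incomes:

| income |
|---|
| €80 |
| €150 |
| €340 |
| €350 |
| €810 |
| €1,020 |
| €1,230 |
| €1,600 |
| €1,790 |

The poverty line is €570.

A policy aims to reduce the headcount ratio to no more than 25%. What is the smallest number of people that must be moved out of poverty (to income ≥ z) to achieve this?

2

Currently q = 4 of N = 9 are below the line (H = 0.444).
A headcount ratio of at most 25% allows at most ⌊0.25 × 9⌋ = 2 poor people.
So at least 4 − 2 = 2 must be lifted.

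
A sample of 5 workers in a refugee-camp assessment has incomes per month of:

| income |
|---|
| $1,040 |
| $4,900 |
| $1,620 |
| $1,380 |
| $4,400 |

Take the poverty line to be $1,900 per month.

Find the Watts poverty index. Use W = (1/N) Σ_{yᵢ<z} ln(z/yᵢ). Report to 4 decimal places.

Incomes under z: $1,040, $1,380, $1,620 (q = 3 of N = 5).
ln(z/y) terms: ln(1900/1040) = 0.6026; ln(1900/1380) = 0.3198; ln(1900/1620) = 0.1594.
W = 1.081831 / 5 = 0.2164.

0.2164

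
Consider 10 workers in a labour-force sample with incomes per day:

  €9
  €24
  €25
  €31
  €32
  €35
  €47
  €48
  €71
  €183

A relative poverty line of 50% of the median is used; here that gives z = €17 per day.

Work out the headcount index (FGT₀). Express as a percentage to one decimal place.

1 of the 10 workers have income below €17.
H = 1/10 = 10.0%.

10.0%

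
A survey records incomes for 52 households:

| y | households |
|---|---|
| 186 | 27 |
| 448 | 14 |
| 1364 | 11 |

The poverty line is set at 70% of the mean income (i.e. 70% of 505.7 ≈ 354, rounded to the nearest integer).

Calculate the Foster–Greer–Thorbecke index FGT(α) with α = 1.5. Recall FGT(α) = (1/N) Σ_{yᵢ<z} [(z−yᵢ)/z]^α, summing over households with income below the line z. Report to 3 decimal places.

Incomes under z: 27×186 (q = 27 of N = 52).
Shortfall ratios: (354−186)/354 = 0.4746 (×27).
Raised to α = 1.5: 0.32693 (×27).
Sum = 8.827196; FGT(1.5) = 8.827196 / 52 = 0.170.

0.170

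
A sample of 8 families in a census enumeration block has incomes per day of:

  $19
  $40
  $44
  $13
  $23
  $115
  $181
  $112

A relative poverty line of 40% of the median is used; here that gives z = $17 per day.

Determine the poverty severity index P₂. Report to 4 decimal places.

0.0069

Below the line: $13 (q = 1 of N = 8).
Shortfall ratios: (17−13)/17 = 0.2353.
Squared: 0.0554.
Sum = 0.055363; P₂ = 0.055363 / 8 = 0.0069.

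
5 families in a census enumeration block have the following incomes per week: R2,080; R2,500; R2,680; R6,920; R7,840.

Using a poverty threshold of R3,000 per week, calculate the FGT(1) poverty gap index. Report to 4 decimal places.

0.1160

Below z: R2,080, R2,500, R2,680 (q = 3 of N = 5).
Relative gaps: (3000−2080)/3000 = 0.3067; (3000−2500)/3000 = 0.1667; (3000−2680)/3000 = 0.1067.
Sum of shortfalls = 0.580000; P₁ averages over all N: 0.580000 / 5 = 0.1160.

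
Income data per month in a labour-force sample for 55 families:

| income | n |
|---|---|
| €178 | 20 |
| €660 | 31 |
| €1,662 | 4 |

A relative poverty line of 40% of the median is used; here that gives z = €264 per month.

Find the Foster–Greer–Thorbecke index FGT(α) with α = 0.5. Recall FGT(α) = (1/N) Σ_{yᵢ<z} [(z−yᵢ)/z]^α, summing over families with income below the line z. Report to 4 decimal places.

Poor units: 20×€178 (q = 20 of N = 55).
Gap ratios (z−y)/z: (264−178)/264 = 0.3258 (×20).
Raised to α = 0.5: 0.57075 (×20).
Sum = 11.415035; FGT(0.5) = 11.415035 / 55 = 0.2075.

0.2075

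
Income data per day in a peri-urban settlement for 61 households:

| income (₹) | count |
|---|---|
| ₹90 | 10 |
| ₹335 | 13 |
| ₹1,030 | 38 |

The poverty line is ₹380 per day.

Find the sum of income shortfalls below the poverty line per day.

₹3,485

Below z: 10×₹90, 13×₹335 (q = 23 of N = 61).
Individual gaps: 10×(380−90) = 2900; 13×(380−335) = 585.
Aggregate gap = ₹3,485.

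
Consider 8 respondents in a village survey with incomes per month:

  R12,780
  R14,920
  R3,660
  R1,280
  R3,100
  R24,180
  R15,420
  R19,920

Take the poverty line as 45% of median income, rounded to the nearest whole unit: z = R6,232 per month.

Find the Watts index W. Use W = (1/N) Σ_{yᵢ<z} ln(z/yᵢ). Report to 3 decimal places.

Below z: R1,280, R3,100, R3,660 (q = 3 of N = 8).
Log shortfalls: ln(6232/1280) = 1.5828; ln(6232/3100) = 0.6983; ln(6232/3660) = 0.5322.
W = 2.813367 / 8 = 0.352.

0.352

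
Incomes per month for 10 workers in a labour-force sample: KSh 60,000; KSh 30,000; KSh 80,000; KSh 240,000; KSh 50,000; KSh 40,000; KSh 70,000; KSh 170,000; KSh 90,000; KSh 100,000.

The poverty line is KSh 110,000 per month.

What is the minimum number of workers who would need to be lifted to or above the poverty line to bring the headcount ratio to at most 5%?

8

Currently q = 8 of N = 10 are below the line (H = 0.800).
A headcount ratio of at most 5% allows at most ⌊0.05 × 10⌋ = 0 poor workers.
So at least 8 − 0 = 8 must be lifted.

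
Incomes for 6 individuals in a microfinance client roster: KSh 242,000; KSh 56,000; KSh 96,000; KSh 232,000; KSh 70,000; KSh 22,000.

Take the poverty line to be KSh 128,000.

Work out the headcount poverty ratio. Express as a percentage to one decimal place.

4 of the 6 individuals have income below KSh 128,000.
H = 4/6 = 66.7%.

66.7%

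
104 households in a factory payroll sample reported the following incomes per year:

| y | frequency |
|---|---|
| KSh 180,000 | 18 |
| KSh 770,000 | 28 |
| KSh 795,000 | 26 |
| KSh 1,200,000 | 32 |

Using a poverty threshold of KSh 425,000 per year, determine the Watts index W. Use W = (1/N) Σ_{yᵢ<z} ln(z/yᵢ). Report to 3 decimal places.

Poor units: 18×KSh 180,000 (q = 18 of N = 104).
Log shortfalls: ln(425000/180000) = 0.8591 (×18).
W = 15.464382 / 104 = 0.149.

0.149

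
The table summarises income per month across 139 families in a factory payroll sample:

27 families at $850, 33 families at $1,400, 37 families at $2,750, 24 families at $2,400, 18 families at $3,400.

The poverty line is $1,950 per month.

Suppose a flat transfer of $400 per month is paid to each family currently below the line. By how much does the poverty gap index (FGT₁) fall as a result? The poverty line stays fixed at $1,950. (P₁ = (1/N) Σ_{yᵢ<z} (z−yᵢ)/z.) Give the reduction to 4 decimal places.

Before: below the line — 27×$850, 33×$1,400; poverty gap index (FGT₁) = 0.176536.
After the $400 transfer: below the line — 27×$1,250, 33×$1,800; poverty gap index (FGT₁) = 0.087991.
Reduction = 0.176536 − 0.087991 = 0.0885.

0.0885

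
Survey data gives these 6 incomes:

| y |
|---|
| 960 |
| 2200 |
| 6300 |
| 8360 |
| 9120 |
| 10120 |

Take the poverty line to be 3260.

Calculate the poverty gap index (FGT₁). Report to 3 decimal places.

Incomes under z: 960, 2200 (q = 2 of N = 6).
Normalized shortfalls: (3260−960)/3260 = 0.7055; (3260−2200)/3260 = 0.3252.
Σ = 1.030675. Dividing by the full population N = 6 gives P₁ = 0.172.

0.172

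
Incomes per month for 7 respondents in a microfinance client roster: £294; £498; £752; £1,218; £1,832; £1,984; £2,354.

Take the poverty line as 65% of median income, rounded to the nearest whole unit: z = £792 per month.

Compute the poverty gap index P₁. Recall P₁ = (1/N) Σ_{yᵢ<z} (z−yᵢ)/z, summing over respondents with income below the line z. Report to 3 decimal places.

0.150

Poor units: £294, £498, £752 (q = 3 of N = 7).
Normalized shortfalls: (792−294)/792 = 0.6288; (792−498)/792 = 0.3712; (792−752)/792 = 0.0505.
Sum of shortfalls = 1.050505; P₁ averages over all N: 1.050505 / 7 = 0.150.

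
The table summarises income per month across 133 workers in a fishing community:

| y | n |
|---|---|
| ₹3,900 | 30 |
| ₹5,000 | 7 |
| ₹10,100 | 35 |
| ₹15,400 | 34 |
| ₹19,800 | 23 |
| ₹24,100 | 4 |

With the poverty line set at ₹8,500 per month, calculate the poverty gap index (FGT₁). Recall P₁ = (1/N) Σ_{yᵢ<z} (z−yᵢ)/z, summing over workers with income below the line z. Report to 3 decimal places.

Incomes under z: 30×₹3,900, 7×₹5,000 (q = 37 of N = 133).
Normalized shortfalls: (8500−3900)/8500 = 0.5412 (×30); (8500−5000)/8500 = 0.4118 (×7).
Σ = 19.117647. Dividing by the full population N = 133 gives P₁ = 0.144.

0.144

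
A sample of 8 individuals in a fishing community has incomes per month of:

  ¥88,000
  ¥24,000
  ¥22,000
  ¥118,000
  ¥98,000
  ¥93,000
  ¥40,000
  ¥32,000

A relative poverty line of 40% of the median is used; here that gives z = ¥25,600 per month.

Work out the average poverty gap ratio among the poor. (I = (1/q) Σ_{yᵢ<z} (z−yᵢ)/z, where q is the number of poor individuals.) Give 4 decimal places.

0.1016

Incomes under z: ¥22,000, ¥24,000 (q = 2 of N = 8).
Shortfall ratios (z−y)/z: 0.1406, 0.0625; sum = 0.203125.
I averages over the q = 2 poor units only: 0.203125 / 2 = 0.1016.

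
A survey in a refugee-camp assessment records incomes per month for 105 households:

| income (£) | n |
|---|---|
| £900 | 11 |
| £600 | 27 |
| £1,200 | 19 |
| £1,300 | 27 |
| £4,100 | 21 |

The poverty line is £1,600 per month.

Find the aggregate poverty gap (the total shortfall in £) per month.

Incomes under z: 27×£600, 11×£900, 19×£1,200, 27×£1,300 (q = 84 of N = 105).
Individual gaps: 27×(1600−600) = 27000; 11×(1600−900) = 7700; 19×(1600−1200) = 7600; 27×(1600−1300) = 8100.
Aggregate gap = £50,400.

£50,400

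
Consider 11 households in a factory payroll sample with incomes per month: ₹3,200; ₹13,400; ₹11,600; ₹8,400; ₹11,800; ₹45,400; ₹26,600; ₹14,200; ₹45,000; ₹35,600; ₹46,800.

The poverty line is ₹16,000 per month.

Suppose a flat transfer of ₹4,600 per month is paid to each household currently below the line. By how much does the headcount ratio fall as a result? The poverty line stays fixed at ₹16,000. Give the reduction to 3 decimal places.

0.364

Before: below the line — ₹3,200, ₹8,400, ₹11,600, ₹11,800, ₹13,400, ₹14,200; headcount ratio = 0.54545.
After the ₹4,600 transfer: below the line — ₹7,800, ₹13,000; headcount ratio = 0.18182.
Reduction = 0.54545 − 0.18182 = 0.364.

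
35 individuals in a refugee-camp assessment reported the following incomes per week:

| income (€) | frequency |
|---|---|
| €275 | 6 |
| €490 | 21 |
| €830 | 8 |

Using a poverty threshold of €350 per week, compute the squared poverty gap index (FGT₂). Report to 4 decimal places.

Incomes under z: 6×€275 (q = 6 of N = 35).
Gap ratios (z−y)/z: (350−275)/350 = 0.2143 (×6).
Squared: 0.0459 (×6).
Sum = 0.275510; P₂ = 0.275510 / 35 = 0.0079.

0.0079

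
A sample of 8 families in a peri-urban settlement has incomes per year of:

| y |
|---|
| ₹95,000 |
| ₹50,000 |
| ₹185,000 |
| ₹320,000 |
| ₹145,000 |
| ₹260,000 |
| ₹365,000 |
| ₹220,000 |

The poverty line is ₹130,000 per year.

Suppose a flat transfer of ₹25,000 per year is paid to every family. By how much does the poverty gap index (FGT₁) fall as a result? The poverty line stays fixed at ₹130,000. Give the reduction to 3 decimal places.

0.048

Before: below the line — ₹50,000, ₹95,000; poverty gap index (FGT₁) = 0.11058.
After the ₹25,000 transfer: below the line — ₹75,000, ₹120,000; poverty gap index (FGT₁) = 0.06250.
Reduction = 0.11058 − 0.06250 = 0.048.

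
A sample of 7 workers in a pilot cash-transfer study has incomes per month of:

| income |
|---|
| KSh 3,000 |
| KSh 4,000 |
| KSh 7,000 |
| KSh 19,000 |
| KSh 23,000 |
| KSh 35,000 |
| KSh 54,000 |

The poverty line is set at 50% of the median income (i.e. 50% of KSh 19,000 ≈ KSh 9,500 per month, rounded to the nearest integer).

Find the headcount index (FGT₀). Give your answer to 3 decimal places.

0.429

3 of the 7 workers have income below KSh 9,500.
H = 3/7 = 0.429.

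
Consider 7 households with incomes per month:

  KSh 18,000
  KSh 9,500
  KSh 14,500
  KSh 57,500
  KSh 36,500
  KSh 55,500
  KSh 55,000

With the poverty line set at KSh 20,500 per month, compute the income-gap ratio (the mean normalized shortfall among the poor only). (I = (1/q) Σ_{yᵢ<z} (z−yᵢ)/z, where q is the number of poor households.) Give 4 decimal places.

Below z: KSh 9,500, KSh 14,500, KSh 18,000 (q = 3 of N = 7).
Relative gaps: 0.5366, 0.2927, 0.1220; sum = 0.951220.
I averages over the q = 3 poor units only: 0.951220 / 3 = 0.3171.

0.3171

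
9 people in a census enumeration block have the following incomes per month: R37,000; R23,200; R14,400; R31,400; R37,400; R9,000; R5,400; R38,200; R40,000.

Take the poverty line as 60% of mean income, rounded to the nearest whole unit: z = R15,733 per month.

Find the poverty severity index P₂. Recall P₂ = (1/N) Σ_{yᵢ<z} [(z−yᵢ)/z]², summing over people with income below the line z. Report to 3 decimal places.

Below the line: R5,400, R9,000, R14,400 (q = 3 of N = 9).
Gap ratios (z−y)/z: (15733−5400)/15733 = 0.6568; (15733−9000)/15733 = 0.4280; (15733−14400)/15733 = 0.0847.
Squared: 0.4313; 0.1831; 0.0072.
Sum = 0.621673; P₂ = 0.621673 / 9 = 0.069.

0.069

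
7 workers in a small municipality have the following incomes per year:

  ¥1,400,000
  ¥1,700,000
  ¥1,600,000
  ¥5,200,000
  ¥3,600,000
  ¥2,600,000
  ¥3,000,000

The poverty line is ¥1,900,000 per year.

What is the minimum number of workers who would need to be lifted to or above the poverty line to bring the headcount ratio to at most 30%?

1

3 of the 7 workers are poor, so H = 3/7 = 0.429.
A headcount ratio of at most 30% allows at most ⌊0.30 × 7⌋ = 2 poor workers.
So at least 3 − 2 = 1 must be lifted.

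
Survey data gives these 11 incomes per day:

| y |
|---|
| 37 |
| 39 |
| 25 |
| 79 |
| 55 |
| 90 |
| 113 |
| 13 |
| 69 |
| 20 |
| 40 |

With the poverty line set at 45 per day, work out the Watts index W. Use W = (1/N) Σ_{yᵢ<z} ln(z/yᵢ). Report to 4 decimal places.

0.2816

Below the line: 13, 20, 25, 37, 39, 40 (q = 6 of N = 11).
Log gaps: ln(45/13) = 1.2417; ln(45/20) = 0.8109; ln(45/25) = 0.5878; ln(45/37) = 0.1957; ln(45/39) = 0.1431; ln(45/40) = 0.1178.
W = 3.097058 / 11 = 0.2816.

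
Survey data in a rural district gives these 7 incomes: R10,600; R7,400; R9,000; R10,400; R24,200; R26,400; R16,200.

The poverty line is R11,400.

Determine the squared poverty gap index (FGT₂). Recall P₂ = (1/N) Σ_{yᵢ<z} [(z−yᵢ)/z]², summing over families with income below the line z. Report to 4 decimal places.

0.0257

Poor units: R7,400, R9,000, R10,400, R10,600 (q = 4 of N = 7).
Gap ratios (z−y)/z: (11400−7400)/11400 = 0.3509; (11400−9000)/11400 = 0.2105; (11400−10400)/11400 = 0.0877; (11400−10600)/11400 = 0.0702.
Squared: 0.1231; 0.0443; 0.0077; 0.0049.
Sum = 0.180055; P₂ = 0.180055 / 7 = 0.0257.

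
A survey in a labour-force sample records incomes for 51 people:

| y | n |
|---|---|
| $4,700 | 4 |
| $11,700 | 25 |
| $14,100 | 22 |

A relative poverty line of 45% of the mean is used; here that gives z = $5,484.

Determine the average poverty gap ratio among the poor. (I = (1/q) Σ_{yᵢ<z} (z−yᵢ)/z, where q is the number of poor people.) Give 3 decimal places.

0.143

Below z: 4×$4,700 (q = 4 of N = 51).
Relative gaps: 0.1430 (×4); sum = 0.571845.
I averages over the q = 4 poor units only: 0.571845 / 4 = 0.143.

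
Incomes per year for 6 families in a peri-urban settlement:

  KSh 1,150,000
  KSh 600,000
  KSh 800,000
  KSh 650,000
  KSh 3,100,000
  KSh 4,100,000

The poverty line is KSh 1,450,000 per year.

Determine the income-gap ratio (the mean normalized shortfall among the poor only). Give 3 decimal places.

Below the line: KSh 600,000, KSh 650,000, KSh 800,000, KSh 1,150,000 (q = 4 of N = 6).
Relative gaps: 0.5862, 0.5517, 0.4483, 0.2069; sum = 1.793103.
I averages over the q = 4 poor units only: 1.793103 / 4 = 0.448.

0.448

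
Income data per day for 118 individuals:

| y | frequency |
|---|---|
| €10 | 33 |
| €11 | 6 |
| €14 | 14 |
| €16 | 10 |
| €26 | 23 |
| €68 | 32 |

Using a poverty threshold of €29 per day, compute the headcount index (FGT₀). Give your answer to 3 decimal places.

86 of the 118 individuals have income below €29.
H = 86/118 = 0.729.

0.729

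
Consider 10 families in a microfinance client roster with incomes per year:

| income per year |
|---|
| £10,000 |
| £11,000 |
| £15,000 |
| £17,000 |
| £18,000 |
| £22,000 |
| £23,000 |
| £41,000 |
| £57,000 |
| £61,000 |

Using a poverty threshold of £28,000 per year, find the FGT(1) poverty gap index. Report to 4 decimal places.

Incomes under z: £10,000, £11,000, £15,000, £17,000, £18,000, £22,000, £23,000 (q = 7 of N = 10).
Gap ratios (z−y)/z: (28000−10000)/28000 = 0.6429; (28000−11000)/28000 = 0.6071; (28000−15000)/28000 = 0.4643; (28000−17000)/28000 = 0.3929; (28000−18000)/28000 = 0.3571; (28000−22000)/28000 = 0.2143; (28000−23000)/28000 = 0.1786.
Σ = 2.857143. Dividing by the full population N = 10 gives P₁ = 0.2857.

0.2857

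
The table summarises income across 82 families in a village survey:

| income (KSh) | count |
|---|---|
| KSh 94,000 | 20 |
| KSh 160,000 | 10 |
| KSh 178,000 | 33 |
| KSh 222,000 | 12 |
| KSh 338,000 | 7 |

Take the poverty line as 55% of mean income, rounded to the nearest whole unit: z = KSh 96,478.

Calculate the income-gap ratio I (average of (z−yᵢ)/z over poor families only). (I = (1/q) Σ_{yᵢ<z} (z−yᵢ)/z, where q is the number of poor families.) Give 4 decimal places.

0.0257

Below the line: 20×KSh 94,000 (q = 20 of N = 82).
Shortfall ratios (z−y)/z: 0.0257 (×20); sum = 0.513692.
I averages over the q = 20 poor units only: 0.513692 / 20 = 0.0257.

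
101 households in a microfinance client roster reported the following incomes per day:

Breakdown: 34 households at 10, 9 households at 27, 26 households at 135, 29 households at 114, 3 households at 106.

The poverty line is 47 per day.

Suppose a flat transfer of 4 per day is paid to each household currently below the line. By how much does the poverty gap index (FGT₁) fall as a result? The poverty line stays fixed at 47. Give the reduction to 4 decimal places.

Before: below the line — 34×10, 9×27; poverty gap index (FGT₁) = 0.302928.
After the 4 transfer: below the line — 34×14, 9×31; poverty gap index (FGT₁) = 0.266695.
Reduction = 0.302928 − 0.266695 = 0.0362.

0.0362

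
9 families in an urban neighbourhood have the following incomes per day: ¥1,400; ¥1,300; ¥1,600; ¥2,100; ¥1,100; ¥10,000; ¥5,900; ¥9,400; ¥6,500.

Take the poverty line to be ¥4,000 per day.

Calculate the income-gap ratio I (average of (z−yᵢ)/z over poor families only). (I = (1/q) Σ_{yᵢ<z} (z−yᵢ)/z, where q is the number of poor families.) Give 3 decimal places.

0.625

Below the line: ¥1,100, ¥1,300, ¥1,400, ¥1,600, ¥2,100 (q = 5 of N = 9).
Relative gaps: 0.7250, 0.6750, 0.6500, 0.6000, 0.4750; sum = 3.125000.
I averages over the q = 5 poor units only: 3.125000 / 5 = 0.625.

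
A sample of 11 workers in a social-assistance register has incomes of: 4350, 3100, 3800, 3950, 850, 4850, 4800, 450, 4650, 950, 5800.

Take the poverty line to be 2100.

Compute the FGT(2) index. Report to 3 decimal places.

0.116

Incomes under z: 450, 850, 950 (q = 3 of N = 11).
Relative gaps: (2100−450)/2100 = 0.7857; (2100−850)/2100 = 0.5952; (2100−950)/2100 = 0.5476.
Squared: 0.6173; 0.3543; 0.2999.
Sum = 1.271542; P₂ = 1.271542 / 11 = 0.116.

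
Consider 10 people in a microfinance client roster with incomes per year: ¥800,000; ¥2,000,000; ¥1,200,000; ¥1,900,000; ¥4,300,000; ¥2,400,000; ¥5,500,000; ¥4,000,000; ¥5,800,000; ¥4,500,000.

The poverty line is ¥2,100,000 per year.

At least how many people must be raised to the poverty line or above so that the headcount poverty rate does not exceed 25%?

2

Currently q = 4 of N = 10 are below the line (H = 0.400).
A headcount ratio of at most 25% allows at most ⌊0.25 × 10⌋ = 2 poor people.
So at least 4 − 2 = 2 must be lifted.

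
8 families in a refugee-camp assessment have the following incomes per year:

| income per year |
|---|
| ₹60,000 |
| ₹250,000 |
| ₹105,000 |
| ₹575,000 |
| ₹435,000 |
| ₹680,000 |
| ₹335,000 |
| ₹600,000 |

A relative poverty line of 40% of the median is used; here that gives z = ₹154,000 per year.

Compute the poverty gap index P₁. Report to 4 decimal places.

0.1161

Below z: ₹60,000, ₹105,000 (q = 2 of N = 8).
Gap ratios (z−y)/z: (154000−60000)/154000 = 0.6104; (154000−105000)/154000 = 0.3182.
Σ = 0.928571. Dividing by the full population N = 8 gives P₁ = 0.1161.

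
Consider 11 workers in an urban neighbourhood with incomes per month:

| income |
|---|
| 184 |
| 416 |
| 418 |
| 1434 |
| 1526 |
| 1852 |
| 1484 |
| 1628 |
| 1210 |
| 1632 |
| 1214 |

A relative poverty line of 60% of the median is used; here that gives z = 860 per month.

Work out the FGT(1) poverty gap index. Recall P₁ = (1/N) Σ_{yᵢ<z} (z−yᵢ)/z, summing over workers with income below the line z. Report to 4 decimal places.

0.1651

Poor units: 184, 416, 418 (q = 3 of N = 11).
Normalized shortfalls: (860−184)/860 = 0.7860; (860−416)/860 = 0.5163; (860−418)/860 = 0.5140.
Σ = 1.816279. Dividing by the full population N = 11 gives P₁ = 0.1651.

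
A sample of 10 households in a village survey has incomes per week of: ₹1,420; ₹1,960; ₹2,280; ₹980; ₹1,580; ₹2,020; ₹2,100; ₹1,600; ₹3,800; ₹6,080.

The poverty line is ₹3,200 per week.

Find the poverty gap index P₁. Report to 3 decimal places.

Incomes under z: ₹980, ₹1,420, ₹1,580, ₹1,600, ₹1,960, ₹2,020, ₹2,100, ₹2,280 (q = 8 of N = 10).
Shortfall ratios: (3200−980)/3200 = 0.6937; (3200−1420)/3200 = 0.5563; (3200−1580)/3200 = 0.5062; (3200−1600)/3200 = 0.5000; (3200−1960)/3200 = 0.3875; (3200−2020)/3200 = 0.3688; (3200−2100)/3200 = 0.3438; (3200−2280)/3200 = 0.2875.
Sum of shortfalls = 3.643750; P₁ averages over all N: 3.643750 / 10 = 0.364.

0.364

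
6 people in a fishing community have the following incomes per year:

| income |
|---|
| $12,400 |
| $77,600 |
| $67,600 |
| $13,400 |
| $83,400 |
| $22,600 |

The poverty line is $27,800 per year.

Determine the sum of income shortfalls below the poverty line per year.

$35,000

Below the line: $12,400, $13,400, $22,600 (q = 3 of N = 6).
Individual gaps: 27800−12400 = 15400; 27800−13400 = 14400; 27800−22600 = 5200.
Aggregate gap = $35,000.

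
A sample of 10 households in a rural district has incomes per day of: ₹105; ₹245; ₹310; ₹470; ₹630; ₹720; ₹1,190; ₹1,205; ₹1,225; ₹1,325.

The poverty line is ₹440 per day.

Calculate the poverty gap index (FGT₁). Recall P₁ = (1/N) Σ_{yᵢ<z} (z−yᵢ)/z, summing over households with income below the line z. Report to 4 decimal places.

Poor units: ₹105, ₹245, ₹310 (q = 3 of N = 10).
Normalized shortfalls: (440−105)/440 = 0.7614; (440−245)/440 = 0.4432; (440−310)/440 = 0.2955.
Sum of shortfalls = 1.500000; P₁ averages over all N: 1.500000 / 10 = 0.1500.

0.1500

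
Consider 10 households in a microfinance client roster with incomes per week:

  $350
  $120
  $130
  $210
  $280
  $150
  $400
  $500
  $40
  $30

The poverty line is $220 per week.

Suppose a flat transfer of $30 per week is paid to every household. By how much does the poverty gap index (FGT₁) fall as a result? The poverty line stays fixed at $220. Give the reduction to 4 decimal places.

0.0727

Before: below the line — $30, $40, $120, $130, $150, $210; poverty gap index (FGT₁) = 0.290909.
After the $30 transfer: below the line — $60, $70, $150, $160, $180; poverty gap index (FGT₁) = 0.218182.
Reduction = 0.290909 − 0.218182 = 0.0727.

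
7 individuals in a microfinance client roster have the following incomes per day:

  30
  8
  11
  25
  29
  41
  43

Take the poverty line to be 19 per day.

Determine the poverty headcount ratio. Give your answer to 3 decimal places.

0.286

2 of the 7 individuals have income below 19.
H = 2/7 = 0.286.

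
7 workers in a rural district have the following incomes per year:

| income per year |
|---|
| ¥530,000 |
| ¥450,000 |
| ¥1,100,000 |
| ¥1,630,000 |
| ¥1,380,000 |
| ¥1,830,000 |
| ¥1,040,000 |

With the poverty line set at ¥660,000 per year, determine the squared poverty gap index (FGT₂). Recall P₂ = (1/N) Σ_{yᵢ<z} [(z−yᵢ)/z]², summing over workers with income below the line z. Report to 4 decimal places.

Poor units: ¥450,000, ¥530,000 (q = 2 of N = 7).
Shortfall ratios: (660000−450000)/660000 = 0.3182; (660000−530000)/660000 = 0.1970.
Squared: 0.1012; 0.0388.
Sum = 0.140037; P₂ = 0.140037 / 7 = 0.0200.

0.0200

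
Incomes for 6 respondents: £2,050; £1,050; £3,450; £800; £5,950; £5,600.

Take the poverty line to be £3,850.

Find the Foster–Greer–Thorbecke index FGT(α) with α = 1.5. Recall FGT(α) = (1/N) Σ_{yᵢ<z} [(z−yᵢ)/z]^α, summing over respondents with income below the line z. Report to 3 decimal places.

Below the line: £800, £1,050, £2,050, £3,450 (q = 4 of N = 6).
Shortfall ratios: (3850−800)/3850 = 0.7922; (3850−1050)/3850 = 0.7273; (3850−2050)/3850 = 0.4675; (3850−3450)/3850 = 0.1039.
Raised to α = 1.5: 0.70511; 0.62022; 0.31968; 0.03349.
Sum = 1.678504; FGT(1.5) = 1.678504 / 6 = 0.280.

0.280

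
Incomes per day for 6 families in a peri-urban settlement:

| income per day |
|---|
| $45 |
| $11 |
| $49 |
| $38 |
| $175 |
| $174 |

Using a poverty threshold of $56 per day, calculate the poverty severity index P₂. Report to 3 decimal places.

Poor units: $11, $38, $45, $49 (q = 4 of N = 6).
Normalized shortfalls: (56−11)/56 = 0.8036; (56−38)/56 = 0.3214; (56−45)/56 = 0.1964; (56−49)/56 = 0.1250.
Squared: 0.6457; 0.1033; 0.0386; 0.0156.
Sum = 0.803253; P₂ = 0.803253 / 6 = 0.134.

0.134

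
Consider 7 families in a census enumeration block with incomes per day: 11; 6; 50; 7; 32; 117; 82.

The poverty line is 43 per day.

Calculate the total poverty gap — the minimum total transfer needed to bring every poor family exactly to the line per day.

Poor units: 6, 7, 11, 32 (q = 4 of N = 7).
Individual gaps: 43−6 = 37; 43−7 = 36; 43−11 = 32; 43−32 = 11.
Aggregate gap = 116.

116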